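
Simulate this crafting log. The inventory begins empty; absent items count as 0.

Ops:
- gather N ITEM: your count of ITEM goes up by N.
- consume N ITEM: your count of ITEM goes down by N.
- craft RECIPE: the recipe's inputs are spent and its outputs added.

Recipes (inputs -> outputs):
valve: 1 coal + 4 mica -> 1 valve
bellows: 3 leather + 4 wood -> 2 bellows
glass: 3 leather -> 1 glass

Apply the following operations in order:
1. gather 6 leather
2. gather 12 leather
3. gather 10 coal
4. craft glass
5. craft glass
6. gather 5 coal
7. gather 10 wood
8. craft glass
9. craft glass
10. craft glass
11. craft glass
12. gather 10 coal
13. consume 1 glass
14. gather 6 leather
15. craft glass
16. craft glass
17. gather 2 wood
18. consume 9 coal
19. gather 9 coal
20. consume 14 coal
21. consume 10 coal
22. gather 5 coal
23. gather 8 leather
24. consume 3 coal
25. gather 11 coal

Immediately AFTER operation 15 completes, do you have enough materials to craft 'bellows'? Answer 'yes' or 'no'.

After 1 (gather 6 leather): leather=6
After 2 (gather 12 leather): leather=18
After 3 (gather 10 coal): coal=10 leather=18
After 4 (craft glass): coal=10 glass=1 leather=15
After 5 (craft glass): coal=10 glass=2 leather=12
After 6 (gather 5 coal): coal=15 glass=2 leather=12
After 7 (gather 10 wood): coal=15 glass=2 leather=12 wood=10
After 8 (craft glass): coal=15 glass=3 leather=9 wood=10
After 9 (craft glass): coal=15 glass=4 leather=6 wood=10
After 10 (craft glass): coal=15 glass=5 leather=3 wood=10
After 11 (craft glass): coal=15 glass=6 wood=10
After 12 (gather 10 coal): coal=25 glass=6 wood=10
After 13 (consume 1 glass): coal=25 glass=5 wood=10
After 14 (gather 6 leather): coal=25 glass=5 leather=6 wood=10
After 15 (craft glass): coal=25 glass=6 leather=3 wood=10

Answer: yes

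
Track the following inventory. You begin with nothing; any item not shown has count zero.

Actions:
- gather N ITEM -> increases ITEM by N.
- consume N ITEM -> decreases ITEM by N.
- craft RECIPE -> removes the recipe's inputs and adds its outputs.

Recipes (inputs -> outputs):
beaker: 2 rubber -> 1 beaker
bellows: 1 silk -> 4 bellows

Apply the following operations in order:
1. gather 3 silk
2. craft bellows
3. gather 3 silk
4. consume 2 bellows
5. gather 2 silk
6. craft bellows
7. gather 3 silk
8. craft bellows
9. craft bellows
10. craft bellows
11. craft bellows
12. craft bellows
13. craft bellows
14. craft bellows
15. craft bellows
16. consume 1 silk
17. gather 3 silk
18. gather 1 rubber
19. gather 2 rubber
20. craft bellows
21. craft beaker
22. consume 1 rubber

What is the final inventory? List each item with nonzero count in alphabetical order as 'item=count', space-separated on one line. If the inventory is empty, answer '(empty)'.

After 1 (gather 3 silk): silk=3
After 2 (craft bellows): bellows=4 silk=2
After 3 (gather 3 silk): bellows=4 silk=5
After 4 (consume 2 bellows): bellows=2 silk=5
After 5 (gather 2 silk): bellows=2 silk=7
After 6 (craft bellows): bellows=6 silk=6
After 7 (gather 3 silk): bellows=6 silk=9
After 8 (craft bellows): bellows=10 silk=8
After 9 (craft bellows): bellows=14 silk=7
After 10 (craft bellows): bellows=18 silk=6
After 11 (craft bellows): bellows=22 silk=5
After 12 (craft bellows): bellows=26 silk=4
After 13 (craft bellows): bellows=30 silk=3
After 14 (craft bellows): bellows=34 silk=2
After 15 (craft bellows): bellows=38 silk=1
After 16 (consume 1 silk): bellows=38
After 17 (gather 3 silk): bellows=38 silk=3
After 18 (gather 1 rubber): bellows=38 rubber=1 silk=3
After 19 (gather 2 rubber): bellows=38 rubber=3 silk=3
After 20 (craft bellows): bellows=42 rubber=3 silk=2
After 21 (craft beaker): beaker=1 bellows=42 rubber=1 silk=2
After 22 (consume 1 rubber): beaker=1 bellows=42 silk=2

Answer: beaker=1 bellows=42 silk=2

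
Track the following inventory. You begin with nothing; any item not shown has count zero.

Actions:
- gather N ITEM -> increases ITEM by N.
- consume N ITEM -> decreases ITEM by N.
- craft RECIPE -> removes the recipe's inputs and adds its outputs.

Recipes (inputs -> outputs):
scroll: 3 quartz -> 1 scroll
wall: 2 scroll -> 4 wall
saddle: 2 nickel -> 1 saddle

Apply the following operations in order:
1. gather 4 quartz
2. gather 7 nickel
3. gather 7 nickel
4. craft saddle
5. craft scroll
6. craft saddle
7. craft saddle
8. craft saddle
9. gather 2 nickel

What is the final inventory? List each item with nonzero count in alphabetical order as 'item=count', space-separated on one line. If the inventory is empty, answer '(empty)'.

After 1 (gather 4 quartz): quartz=4
After 2 (gather 7 nickel): nickel=7 quartz=4
After 3 (gather 7 nickel): nickel=14 quartz=4
After 4 (craft saddle): nickel=12 quartz=4 saddle=1
After 5 (craft scroll): nickel=12 quartz=1 saddle=1 scroll=1
After 6 (craft saddle): nickel=10 quartz=1 saddle=2 scroll=1
After 7 (craft saddle): nickel=8 quartz=1 saddle=3 scroll=1
After 8 (craft saddle): nickel=6 quartz=1 saddle=4 scroll=1
After 9 (gather 2 nickel): nickel=8 quartz=1 saddle=4 scroll=1

Answer: nickel=8 quartz=1 saddle=4 scroll=1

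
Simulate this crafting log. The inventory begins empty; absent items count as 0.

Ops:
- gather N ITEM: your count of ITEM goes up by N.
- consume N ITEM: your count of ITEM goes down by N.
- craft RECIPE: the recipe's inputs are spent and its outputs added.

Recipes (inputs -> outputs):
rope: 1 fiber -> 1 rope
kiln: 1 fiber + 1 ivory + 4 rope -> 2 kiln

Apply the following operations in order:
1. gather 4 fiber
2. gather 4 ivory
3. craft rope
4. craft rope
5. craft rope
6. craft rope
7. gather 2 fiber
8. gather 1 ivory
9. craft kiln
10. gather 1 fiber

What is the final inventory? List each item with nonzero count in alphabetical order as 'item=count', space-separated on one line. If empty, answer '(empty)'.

After 1 (gather 4 fiber): fiber=4
After 2 (gather 4 ivory): fiber=4 ivory=4
After 3 (craft rope): fiber=3 ivory=4 rope=1
After 4 (craft rope): fiber=2 ivory=4 rope=2
After 5 (craft rope): fiber=1 ivory=4 rope=3
After 6 (craft rope): ivory=4 rope=4
After 7 (gather 2 fiber): fiber=2 ivory=4 rope=4
After 8 (gather 1 ivory): fiber=2 ivory=5 rope=4
After 9 (craft kiln): fiber=1 ivory=4 kiln=2
After 10 (gather 1 fiber): fiber=2 ivory=4 kiln=2

Answer: fiber=2 ivory=4 kiln=2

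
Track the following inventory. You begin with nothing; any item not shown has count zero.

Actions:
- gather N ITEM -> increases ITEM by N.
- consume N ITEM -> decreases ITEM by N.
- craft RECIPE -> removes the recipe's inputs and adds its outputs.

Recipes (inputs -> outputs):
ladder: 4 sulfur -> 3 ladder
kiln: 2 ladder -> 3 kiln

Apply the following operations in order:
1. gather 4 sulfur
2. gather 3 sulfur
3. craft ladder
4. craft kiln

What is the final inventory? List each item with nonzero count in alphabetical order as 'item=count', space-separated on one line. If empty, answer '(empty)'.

After 1 (gather 4 sulfur): sulfur=4
After 2 (gather 3 sulfur): sulfur=7
After 3 (craft ladder): ladder=3 sulfur=3
After 4 (craft kiln): kiln=3 ladder=1 sulfur=3

Answer: kiln=3 ladder=1 sulfur=3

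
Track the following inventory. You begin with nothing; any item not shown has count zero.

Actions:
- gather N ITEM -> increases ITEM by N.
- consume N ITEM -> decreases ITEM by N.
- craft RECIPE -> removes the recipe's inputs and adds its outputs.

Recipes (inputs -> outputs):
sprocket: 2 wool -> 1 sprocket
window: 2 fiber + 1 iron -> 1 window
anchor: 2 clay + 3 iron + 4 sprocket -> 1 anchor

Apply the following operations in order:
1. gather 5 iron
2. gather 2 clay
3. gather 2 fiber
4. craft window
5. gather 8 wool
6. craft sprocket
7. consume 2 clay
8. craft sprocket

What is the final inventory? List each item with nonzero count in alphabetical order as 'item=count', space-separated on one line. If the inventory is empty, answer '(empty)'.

Answer: iron=4 sprocket=2 window=1 wool=4

Derivation:
After 1 (gather 5 iron): iron=5
After 2 (gather 2 clay): clay=2 iron=5
After 3 (gather 2 fiber): clay=2 fiber=2 iron=5
After 4 (craft window): clay=2 iron=4 window=1
After 5 (gather 8 wool): clay=2 iron=4 window=1 wool=8
After 6 (craft sprocket): clay=2 iron=4 sprocket=1 window=1 wool=6
After 7 (consume 2 clay): iron=4 sprocket=1 window=1 wool=6
After 8 (craft sprocket): iron=4 sprocket=2 window=1 wool=4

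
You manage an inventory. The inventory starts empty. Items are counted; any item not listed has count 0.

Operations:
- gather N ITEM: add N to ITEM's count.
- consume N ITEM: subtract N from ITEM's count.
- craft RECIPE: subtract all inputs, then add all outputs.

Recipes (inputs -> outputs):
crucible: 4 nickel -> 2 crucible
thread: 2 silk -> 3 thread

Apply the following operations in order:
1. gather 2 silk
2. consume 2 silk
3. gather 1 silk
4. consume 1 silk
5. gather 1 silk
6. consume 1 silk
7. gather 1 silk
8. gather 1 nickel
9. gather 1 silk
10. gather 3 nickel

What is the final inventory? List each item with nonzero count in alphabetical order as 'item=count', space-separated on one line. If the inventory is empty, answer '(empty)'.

Answer: nickel=4 silk=2

Derivation:
After 1 (gather 2 silk): silk=2
After 2 (consume 2 silk): (empty)
After 3 (gather 1 silk): silk=1
After 4 (consume 1 silk): (empty)
After 5 (gather 1 silk): silk=1
After 6 (consume 1 silk): (empty)
After 7 (gather 1 silk): silk=1
After 8 (gather 1 nickel): nickel=1 silk=1
After 9 (gather 1 silk): nickel=1 silk=2
After 10 (gather 3 nickel): nickel=4 silk=2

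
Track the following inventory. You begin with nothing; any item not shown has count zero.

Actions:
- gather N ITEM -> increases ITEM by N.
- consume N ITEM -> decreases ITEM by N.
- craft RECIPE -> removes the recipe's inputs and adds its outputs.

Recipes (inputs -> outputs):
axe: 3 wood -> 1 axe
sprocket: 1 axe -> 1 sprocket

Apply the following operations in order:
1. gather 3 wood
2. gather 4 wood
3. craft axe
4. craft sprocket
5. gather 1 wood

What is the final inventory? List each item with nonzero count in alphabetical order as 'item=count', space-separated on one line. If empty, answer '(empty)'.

After 1 (gather 3 wood): wood=3
After 2 (gather 4 wood): wood=7
After 3 (craft axe): axe=1 wood=4
After 4 (craft sprocket): sprocket=1 wood=4
After 5 (gather 1 wood): sprocket=1 wood=5

Answer: sprocket=1 wood=5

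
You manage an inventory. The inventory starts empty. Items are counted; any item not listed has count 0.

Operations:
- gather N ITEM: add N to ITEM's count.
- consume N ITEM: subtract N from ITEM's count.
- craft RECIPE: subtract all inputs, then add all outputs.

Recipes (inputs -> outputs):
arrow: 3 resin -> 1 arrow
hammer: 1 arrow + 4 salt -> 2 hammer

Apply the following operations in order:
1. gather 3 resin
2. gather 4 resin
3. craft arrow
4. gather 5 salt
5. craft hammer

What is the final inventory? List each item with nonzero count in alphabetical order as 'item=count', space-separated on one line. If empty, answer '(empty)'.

Answer: hammer=2 resin=4 salt=1

Derivation:
After 1 (gather 3 resin): resin=3
After 2 (gather 4 resin): resin=7
After 3 (craft arrow): arrow=1 resin=4
After 4 (gather 5 salt): arrow=1 resin=4 salt=5
After 5 (craft hammer): hammer=2 resin=4 salt=1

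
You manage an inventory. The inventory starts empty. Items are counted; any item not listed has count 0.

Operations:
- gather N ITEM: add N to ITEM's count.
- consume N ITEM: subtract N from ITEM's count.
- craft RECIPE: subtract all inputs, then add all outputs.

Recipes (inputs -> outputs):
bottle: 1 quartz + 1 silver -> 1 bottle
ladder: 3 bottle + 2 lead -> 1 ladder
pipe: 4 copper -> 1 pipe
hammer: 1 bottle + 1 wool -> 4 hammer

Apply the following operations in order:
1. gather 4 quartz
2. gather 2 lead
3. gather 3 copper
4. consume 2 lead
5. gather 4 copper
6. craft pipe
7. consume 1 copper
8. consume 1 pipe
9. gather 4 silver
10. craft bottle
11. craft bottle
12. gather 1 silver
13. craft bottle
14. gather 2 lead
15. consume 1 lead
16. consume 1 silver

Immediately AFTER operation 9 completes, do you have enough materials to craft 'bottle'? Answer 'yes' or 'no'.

After 1 (gather 4 quartz): quartz=4
After 2 (gather 2 lead): lead=2 quartz=4
After 3 (gather 3 copper): copper=3 lead=2 quartz=4
After 4 (consume 2 lead): copper=3 quartz=4
After 5 (gather 4 copper): copper=7 quartz=4
After 6 (craft pipe): copper=3 pipe=1 quartz=4
After 7 (consume 1 copper): copper=2 pipe=1 quartz=4
After 8 (consume 1 pipe): copper=2 quartz=4
After 9 (gather 4 silver): copper=2 quartz=4 silver=4

Answer: yes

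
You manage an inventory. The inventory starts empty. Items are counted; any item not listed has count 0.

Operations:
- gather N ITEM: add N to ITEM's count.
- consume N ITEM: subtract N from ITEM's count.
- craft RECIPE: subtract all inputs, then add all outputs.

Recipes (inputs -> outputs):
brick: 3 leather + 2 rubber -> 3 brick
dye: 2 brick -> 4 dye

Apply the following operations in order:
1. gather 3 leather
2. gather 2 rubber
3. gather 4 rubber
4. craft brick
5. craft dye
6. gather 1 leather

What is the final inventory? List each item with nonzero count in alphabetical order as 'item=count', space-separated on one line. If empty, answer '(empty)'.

After 1 (gather 3 leather): leather=3
After 2 (gather 2 rubber): leather=3 rubber=2
After 3 (gather 4 rubber): leather=3 rubber=6
After 4 (craft brick): brick=3 rubber=4
After 5 (craft dye): brick=1 dye=4 rubber=4
After 6 (gather 1 leather): brick=1 dye=4 leather=1 rubber=4

Answer: brick=1 dye=4 leather=1 rubber=4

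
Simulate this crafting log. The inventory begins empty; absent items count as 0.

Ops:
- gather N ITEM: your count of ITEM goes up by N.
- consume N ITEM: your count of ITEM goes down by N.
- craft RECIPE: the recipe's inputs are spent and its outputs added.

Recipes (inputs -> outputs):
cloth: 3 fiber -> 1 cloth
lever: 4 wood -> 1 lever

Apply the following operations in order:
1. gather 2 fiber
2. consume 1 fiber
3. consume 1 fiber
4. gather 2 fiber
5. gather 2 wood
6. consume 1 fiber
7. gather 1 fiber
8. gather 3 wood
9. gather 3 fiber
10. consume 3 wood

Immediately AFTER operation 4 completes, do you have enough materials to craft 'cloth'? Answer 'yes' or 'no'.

After 1 (gather 2 fiber): fiber=2
After 2 (consume 1 fiber): fiber=1
After 3 (consume 1 fiber): (empty)
After 4 (gather 2 fiber): fiber=2

Answer: no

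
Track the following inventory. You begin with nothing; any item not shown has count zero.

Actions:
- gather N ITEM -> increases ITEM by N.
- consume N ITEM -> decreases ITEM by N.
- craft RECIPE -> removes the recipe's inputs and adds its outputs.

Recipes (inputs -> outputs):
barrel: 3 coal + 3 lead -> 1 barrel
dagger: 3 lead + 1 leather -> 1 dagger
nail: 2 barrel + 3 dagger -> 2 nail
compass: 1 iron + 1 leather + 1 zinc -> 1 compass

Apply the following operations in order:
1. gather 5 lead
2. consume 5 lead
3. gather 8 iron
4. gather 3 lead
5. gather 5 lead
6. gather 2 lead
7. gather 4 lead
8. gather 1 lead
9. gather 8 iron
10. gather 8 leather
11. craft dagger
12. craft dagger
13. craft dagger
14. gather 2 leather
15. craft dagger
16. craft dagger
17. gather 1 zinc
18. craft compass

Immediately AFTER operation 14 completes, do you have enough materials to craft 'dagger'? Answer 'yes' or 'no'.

Answer: yes

Derivation:
After 1 (gather 5 lead): lead=5
After 2 (consume 5 lead): (empty)
After 3 (gather 8 iron): iron=8
After 4 (gather 3 lead): iron=8 lead=3
After 5 (gather 5 lead): iron=8 lead=8
After 6 (gather 2 lead): iron=8 lead=10
After 7 (gather 4 lead): iron=8 lead=14
After 8 (gather 1 lead): iron=8 lead=15
After 9 (gather 8 iron): iron=16 lead=15
After 10 (gather 8 leather): iron=16 lead=15 leather=8
After 11 (craft dagger): dagger=1 iron=16 lead=12 leather=7
After 12 (craft dagger): dagger=2 iron=16 lead=9 leather=6
After 13 (craft dagger): dagger=3 iron=16 lead=6 leather=5
After 14 (gather 2 leather): dagger=3 iron=16 lead=6 leather=7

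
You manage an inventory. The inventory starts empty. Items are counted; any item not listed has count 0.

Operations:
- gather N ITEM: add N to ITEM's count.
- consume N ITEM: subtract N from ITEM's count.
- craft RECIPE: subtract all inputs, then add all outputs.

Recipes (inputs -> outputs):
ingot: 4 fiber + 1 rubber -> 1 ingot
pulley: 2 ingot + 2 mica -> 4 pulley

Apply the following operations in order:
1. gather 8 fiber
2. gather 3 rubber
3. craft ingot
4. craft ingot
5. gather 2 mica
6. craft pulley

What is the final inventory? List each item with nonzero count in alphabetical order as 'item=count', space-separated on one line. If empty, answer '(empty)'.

After 1 (gather 8 fiber): fiber=8
After 2 (gather 3 rubber): fiber=8 rubber=3
After 3 (craft ingot): fiber=4 ingot=1 rubber=2
After 4 (craft ingot): ingot=2 rubber=1
After 5 (gather 2 mica): ingot=2 mica=2 rubber=1
After 6 (craft pulley): pulley=4 rubber=1

Answer: pulley=4 rubber=1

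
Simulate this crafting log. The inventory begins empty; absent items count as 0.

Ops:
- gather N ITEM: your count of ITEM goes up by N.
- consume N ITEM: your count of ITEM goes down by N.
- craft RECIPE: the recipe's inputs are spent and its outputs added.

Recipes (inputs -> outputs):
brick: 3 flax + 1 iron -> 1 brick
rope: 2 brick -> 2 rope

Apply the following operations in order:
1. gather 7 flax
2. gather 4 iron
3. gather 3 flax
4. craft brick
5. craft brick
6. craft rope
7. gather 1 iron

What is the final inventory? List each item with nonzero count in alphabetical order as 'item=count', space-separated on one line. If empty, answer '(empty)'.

After 1 (gather 7 flax): flax=7
After 2 (gather 4 iron): flax=7 iron=4
After 3 (gather 3 flax): flax=10 iron=4
After 4 (craft brick): brick=1 flax=7 iron=3
After 5 (craft brick): brick=2 flax=4 iron=2
After 6 (craft rope): flax=4 iron=2 rope=2
After 7 (gather 1 iron): flax=4 iron=3 rope=2

Answer: flax=4 iron=3 rope=2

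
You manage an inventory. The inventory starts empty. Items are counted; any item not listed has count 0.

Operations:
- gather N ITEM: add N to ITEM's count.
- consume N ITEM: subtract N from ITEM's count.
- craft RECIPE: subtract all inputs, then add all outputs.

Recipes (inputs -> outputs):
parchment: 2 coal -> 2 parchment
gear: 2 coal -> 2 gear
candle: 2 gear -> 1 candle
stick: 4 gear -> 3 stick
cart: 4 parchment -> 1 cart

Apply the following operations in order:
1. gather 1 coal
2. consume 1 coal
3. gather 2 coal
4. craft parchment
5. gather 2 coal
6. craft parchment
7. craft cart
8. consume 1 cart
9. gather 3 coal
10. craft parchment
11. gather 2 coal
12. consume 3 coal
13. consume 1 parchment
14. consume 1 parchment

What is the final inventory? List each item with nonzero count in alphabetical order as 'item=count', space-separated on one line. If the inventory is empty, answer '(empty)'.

Answer: (empty)

Derivation:
After 1 (gather 1 coal): coal=1
After 2 (consume 1 coal): (empty)
After 3 (gather 2 coal): coal=2
After 4 (craft parchment): parchment=2
After 5 (gather 2 coal): coal=2 parchment=2
After 6 (craft parchment): parchment=4
After 7 (craft cart): cart=1
After 8 (consume 1 cart): (empty)
After 9 (gather 3 coal): coal=3
After 10 (craft parchment): coal=1 parchment=2
After 11 (gather 2 coal): coal=3 parchment=2
After 12 (consume 3 coal): parchment=2
After 13 (consume 1 parchment): parchment=1
After 14 (consume 1 parchment): (empty)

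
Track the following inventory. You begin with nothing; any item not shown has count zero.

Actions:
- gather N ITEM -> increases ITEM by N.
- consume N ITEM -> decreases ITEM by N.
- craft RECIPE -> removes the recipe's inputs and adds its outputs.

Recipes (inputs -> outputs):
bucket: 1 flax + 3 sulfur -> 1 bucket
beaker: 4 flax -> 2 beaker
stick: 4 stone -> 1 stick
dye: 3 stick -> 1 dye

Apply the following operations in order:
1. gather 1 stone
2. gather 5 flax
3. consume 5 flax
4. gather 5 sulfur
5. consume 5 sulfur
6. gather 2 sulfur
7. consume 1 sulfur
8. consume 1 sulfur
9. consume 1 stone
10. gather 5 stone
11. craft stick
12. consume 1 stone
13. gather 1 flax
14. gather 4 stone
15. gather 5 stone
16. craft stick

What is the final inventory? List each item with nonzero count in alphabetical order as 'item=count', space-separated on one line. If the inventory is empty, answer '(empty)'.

After 1 (gather 1 stone): stone=1
After 2 (gather 5 flax): flax=5 stone=1
After 3 (consume 5 flax): stone=1
After 4 (gather 5 sulfur): stone=1 sulfur=5
After 5 (consume 5 sulfur): stone=1
After 6 (gather 2 sulfur): stone=1 sulfur=2
After 7 (consume 1 sulfur): stone=1 sulfur=1
After 8 (consume 1 sulfur): stone=1
After 9 (consume 1 stone): (empty)
After 10 (gather 5 stone): stone=5
After 11 (craft stick): stick=1 stone=1
After 12 (consume 1 stone): stick=1
After 13 (gather 1 flax): flax=1 stick=1
After 14 (gather 4 stone): flax=1 stick=1 stone=4
After 15 (gather 5 stone): flax=1 stick=1 stone=9
After 16 (craft stick): flax=1 stick=2 stone=5

Answer: flax=1 stick=2 stone=5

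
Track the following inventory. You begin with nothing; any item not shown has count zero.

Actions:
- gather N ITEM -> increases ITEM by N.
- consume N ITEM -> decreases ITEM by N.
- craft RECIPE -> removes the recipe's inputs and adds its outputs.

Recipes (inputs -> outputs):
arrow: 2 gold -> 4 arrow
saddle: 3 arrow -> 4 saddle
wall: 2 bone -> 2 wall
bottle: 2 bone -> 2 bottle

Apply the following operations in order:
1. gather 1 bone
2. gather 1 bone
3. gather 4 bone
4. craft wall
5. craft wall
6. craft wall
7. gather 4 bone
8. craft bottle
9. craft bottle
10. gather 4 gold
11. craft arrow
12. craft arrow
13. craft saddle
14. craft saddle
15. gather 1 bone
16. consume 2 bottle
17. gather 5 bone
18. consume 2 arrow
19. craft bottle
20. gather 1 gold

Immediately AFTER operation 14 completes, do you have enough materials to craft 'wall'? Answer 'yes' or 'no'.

After 1 (gather 1 bone): bone=1
After 2 (gather 1 bone): bone=2
After 3 (gather 4 bone): bone=6
After 4 (craft wall): bone=4 wall=2
After 5 (craft wall): bone=2 wall=4
After 6 (craft wall): wall=6
After 7 (gather 4 bone): bone=4 wall=6
After 8 (craft bottle): bone=2 bottle=2 wall=6
After 9 (craft bottle): bottle=4 wall=6
After 10 (gather 4 gold): bottle=4 gold=4 wall=6
After 11 (craft arrow): arrow=4 bottle=4 gold=2 wall=6
After 12 (craft arrow): arrow=8 bottle=4 wall=6
After 13 (craft saddle): arrow=5 bottle=4 saddle=4 wall=6
After 14 (craft saddle): arrow=2 bottle=4 saddle=8 wall=6

Answer: no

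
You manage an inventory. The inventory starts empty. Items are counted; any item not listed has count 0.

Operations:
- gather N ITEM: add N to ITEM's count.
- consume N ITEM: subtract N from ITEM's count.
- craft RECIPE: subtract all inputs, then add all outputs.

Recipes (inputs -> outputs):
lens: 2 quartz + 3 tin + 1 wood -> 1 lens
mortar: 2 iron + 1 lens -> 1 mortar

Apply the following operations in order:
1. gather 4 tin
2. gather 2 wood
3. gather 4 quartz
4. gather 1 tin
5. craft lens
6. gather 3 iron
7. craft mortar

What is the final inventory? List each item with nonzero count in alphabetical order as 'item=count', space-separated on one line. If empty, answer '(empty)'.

Answer: iron=1 mortar=1 quartz=2 tin=2 wood=1

Derivation:
After 1 (gather 4 tin): tin=4
After 2 (gather 2 wood): tin=4 wood=2
After 3 (gather 4 quartz): quartz=4 tin=4 wood=2
After 4 (gather 1 tin): quartz=4 tin=5 wood=2
After 5 (craft lens): lens=1 quartz=2 tin=2 wood=1
After 6 (gather 3 iron): iron=3 lens=1 quartz=2 tin=2 wood=1
After 7 (craft mortar): iron=1 mortar=1 quartz=2 tin=2 wood=1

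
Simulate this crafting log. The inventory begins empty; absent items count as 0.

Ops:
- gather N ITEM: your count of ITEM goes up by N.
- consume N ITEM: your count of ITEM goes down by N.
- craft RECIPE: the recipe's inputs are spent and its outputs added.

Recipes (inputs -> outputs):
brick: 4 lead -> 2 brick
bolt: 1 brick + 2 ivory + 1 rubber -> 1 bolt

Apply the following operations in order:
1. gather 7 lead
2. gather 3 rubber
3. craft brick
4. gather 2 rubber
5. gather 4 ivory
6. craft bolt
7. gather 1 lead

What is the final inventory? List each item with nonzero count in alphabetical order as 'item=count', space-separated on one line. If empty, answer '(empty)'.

Answer: bolt=1 brick=1 ivory=2 lead=4 rubber=4

Derivation:
After 1 (gather 7 lead): lead=7
After 2 (gather 3 rubber): lead=7 rubber=3
After 3 (craft brick): brick=2 lead=3 rubber=3
After 4 (gather 2 rubber): brick=2 lead=3 rubber=5
After 5 (gather 4 ivory): brick=2 ivory=4 lead=3 rubber=5
After 6 (craft bolt): bolt=1 brick=1 ivory=2 lead=3 rubber=4
After 7 (gather 1 lead): bolt=1 brick=1 ivory=2 lead=4 rubber=4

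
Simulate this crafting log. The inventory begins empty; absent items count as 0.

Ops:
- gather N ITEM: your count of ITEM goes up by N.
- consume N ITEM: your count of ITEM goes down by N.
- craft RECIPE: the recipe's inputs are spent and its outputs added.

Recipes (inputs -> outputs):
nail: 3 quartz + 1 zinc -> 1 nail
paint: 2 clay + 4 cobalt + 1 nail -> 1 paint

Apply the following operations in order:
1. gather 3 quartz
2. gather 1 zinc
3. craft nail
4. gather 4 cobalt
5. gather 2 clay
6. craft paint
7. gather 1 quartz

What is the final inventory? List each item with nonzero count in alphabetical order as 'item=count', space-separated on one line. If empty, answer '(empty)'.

After 1 (gather 3 quartz): quartz=3
After 2 (gather 1 zinc): quartz=3 zinc=1
After 3 (craft nail): nail=1
After 4 (gather 4 cobalt): cobalt=4 nail=1
After 5 (gather 2 clay): clay=2 cobalt=4 nail=1
After 6 (craft paint): paint=1
After 7 (gather 1 quartz): paint=1 quartz=1

Answer: paint=1 quartz=1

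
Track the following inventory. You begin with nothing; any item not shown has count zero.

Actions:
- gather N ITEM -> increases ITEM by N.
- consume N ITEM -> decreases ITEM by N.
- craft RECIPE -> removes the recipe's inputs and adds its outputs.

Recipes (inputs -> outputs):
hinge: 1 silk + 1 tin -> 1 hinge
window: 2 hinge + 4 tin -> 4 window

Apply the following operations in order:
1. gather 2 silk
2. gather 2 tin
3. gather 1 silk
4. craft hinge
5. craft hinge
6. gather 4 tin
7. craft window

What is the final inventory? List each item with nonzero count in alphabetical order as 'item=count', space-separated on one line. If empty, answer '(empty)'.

After 1 (gather 2 silk): silk=2
After 2 (gather 2 tin): silk=2 tin=2
After 3 (gather 1 silk): silk=3 tin=2
After 4 (craft hinge): hinge=1 silk=2 tin=1
After 5 (craft hinge): hinge=2 silk=1
After 6 (gather 4 tin): hinge=2 silk=1 tin=4
After 7 (craft window): silk=1 window=4

Answer: silk=1 window=4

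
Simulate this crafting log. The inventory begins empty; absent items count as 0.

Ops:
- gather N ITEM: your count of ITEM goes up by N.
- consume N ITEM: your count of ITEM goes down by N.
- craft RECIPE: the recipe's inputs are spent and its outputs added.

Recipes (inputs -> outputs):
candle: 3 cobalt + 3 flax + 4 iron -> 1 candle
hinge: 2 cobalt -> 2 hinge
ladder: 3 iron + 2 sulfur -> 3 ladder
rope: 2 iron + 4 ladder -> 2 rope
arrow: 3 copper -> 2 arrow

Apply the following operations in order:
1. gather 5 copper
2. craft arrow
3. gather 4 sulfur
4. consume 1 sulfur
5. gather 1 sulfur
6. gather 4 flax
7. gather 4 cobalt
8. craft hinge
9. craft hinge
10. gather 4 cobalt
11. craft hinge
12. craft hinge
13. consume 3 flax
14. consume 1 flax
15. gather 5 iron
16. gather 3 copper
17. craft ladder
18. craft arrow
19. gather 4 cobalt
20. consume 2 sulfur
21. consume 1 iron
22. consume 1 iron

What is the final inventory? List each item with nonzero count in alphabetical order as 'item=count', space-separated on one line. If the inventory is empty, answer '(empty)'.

Answer: arrow=4 cobalt=4 copper=2 hinge=8 ladder=3

Derivation:
After 1 (gather 5 copper): copper=5
After 2 (craft arrow): arrow=2 copper=2
After 3 (gather 4 sulfur): arrow=2 copper=2 sulfur=4
After 4 (consume 1 sulfur): arrow=2 copper=2 sulfur=3
After 5 (gather 1 sulfur): arrow=2 copper=2 sulfur=4
After 6 (gather 4 flax): arrow=2 copper=2 flax=4 sulfur=4
After 7 (gather 4 cobalt): arrow=2 cobalt=4 copper=2 flax=4 sulfur=4
After 8 (craft hinge): arrow=2 cobalt=2 copper=2 flax=4 hinge=2 sulfur=4
After 9 (craft hinge): arrow=2 copper=2 flax=4 hinge=4 sulfur=4
After 10 (gather 4 cobalt): arrow=2 cobalt=4 copper=2 flax=4 hinge=4 sulfur=4
After 11 (craft hinge): arrow=2 cobalt=2 copper=2 flax=4 hinge=6 sulfur=4
After 12 (craft hinge): arrow=2 copper=2 flax=4 hinge=8 sulfur=4
After 13 (consume 3 flax): arrow=2 copper=2 flax=1 hinge=8 sulfur=4
After 14 (consume 1 flax): arrow=2 copper=2 hinge=8 sulfur=4
After 15 (gather 5 iron): arrow=2 copper=2 hinge=8 iron=5 sulfur=4
After 16 (gather 3 copper): arrow=2 copper=5 hinge=8 iron=5 sulfur=4
After 17 (craft ladder): arrow=2 copper=5 hinge=8 iron=2 ladder=3 sulfur=2
After 18 (craft arrow): arrow=4 copper=2 hinge=8 iron=2 ladder=3 sulfur=2
After 19 (gather 4 cobalt): arrow=4 cobalt=4 copper=2 hinge=8 iron=2 ladder=3 sulfur=2
After 20 (consume 2 sulfur): arrow=4 cobalt=4 copper=2 hinge=8 iron=2 ladder=3
After 21 (consume 1 iron): arrow=4 cobalt=4 copper=2 hinge=8 iron=1 ladder=3
After 22 (consume 1 iron): arrow=4 cobalt=4 copper=2 hinge=8 ladder=3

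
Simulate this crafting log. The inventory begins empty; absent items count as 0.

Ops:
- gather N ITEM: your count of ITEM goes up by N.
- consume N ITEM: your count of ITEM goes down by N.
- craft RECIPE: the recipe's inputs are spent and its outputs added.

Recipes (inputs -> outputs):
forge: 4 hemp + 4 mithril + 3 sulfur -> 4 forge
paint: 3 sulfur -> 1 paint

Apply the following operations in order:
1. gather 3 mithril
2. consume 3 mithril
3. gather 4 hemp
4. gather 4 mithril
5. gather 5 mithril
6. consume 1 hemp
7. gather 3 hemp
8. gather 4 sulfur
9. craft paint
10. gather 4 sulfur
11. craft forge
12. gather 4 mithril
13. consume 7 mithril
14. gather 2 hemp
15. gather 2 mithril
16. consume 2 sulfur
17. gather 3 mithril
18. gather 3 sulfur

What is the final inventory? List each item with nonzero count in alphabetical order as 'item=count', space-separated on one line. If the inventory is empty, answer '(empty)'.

Answer: forge=4 hemp=4 mithril=7 paint=1 sulfur=3

Derivation:
After 1 (gather 3 mithril): mithril=3
After 2 (consume 3 mithril): (empty)
After 3 (gather 4 hemp): hemp=4
After 4 (gather 4 mithril): hemp=4 mithril=4
After 5 (gather 5 mithril): hemp=4 mithril=9
After 6 (consume 1 hemp): hemp=3 mithril=9
After 7 (gather 3 hemp): hemp=6 mithril=9
After 8 (gather 4 sulfur): hemp=6 mithril=9 sulfur=4
After 9 (craft paint): hemp=6 mithril=9 paint=1 sulfur=1
After 10 (gather 4 sulfur): hemp=6 mithril=9 paint=1 sulfur=5
After 11 (craft forge): forge=4 hemp=2 mithril=5 paint=1 sulfur=2
After 12 (gather 4 mithril): forge=4 hemp=2 mithril=9 paint=1 sulfur=2
After 13 (consume 7 mithril): forge=4 hemp=2 mithril=2 paint=1 sulfur=2
After 14 (gather 2 hemp): forge=4 hemp=4 mithril=2 paint=1 sulfur=2
After 15 (gather 2 mithril): forge=4 hemp=4 mithril=4 paint=1 sulfur=2
After 16 (consume 2 sulfur): forge=4 hemp=4 mithril=4 paint=1
After 17 (gather 3 mithril): forge=4 hemp=4 mithril=7 paint=1
After 18 (gather 3 sulfur): forge=4 hemp=4 mithril=7 paint=1 sulfur=3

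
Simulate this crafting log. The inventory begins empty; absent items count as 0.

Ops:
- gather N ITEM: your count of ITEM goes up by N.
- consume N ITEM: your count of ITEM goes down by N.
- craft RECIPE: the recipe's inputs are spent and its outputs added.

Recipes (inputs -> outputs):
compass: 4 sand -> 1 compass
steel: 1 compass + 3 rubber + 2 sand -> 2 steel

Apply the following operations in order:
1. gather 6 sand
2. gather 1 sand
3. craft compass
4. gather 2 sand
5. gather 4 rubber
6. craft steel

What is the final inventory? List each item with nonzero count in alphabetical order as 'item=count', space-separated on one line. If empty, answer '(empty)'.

After 1 (gather 6 sand): sand=6
After 2 (gather 1 sand): sand=7
After 3 (craft compass): compass=1 sand=3
After 4 (gather 2 sand): compass=1 sand=5
After 5 (gather 4 rubber): compass=1 rubber=4 sand=5
After 6 (craft steel): rubber=1 sand=3 steel=2

Answer: rubber=1 sand=3 steel=2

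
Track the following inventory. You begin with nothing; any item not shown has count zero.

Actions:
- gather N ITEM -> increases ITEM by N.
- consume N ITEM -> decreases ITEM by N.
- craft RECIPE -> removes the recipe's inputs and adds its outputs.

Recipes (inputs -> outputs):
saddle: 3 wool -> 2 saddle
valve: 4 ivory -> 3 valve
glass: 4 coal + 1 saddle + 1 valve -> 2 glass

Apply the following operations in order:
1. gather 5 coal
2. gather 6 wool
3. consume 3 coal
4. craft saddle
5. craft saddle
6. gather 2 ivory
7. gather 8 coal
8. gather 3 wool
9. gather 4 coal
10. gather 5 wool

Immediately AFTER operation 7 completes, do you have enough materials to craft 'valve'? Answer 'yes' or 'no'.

After 1 (gather 5 coal): coal=5
After 2 (gather 6 wool): coal=5 wool=6
After 3 (consume 3 coal): coal=2 wool=6
After 4 (craft saddle): coal=2 saddle=2 wool=3
After 5 (craft saddle): coal=2 saddle=4
After 6 (gather 2 ivory): coal=2 ivory=2 saddle=4
After 7 (gather 8 coal): coal=10 ivory=2 saddle=4

Answer: no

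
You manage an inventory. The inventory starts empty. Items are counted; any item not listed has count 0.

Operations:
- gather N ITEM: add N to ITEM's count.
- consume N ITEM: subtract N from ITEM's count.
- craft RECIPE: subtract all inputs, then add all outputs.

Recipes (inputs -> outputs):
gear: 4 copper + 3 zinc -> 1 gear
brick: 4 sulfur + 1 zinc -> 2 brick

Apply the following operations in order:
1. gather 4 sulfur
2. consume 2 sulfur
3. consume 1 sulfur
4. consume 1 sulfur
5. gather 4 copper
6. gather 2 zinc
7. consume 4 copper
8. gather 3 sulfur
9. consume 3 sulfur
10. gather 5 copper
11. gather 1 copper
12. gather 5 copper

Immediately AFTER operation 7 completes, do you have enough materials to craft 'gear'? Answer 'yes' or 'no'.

Answer: no

Derivation:
After 1 (gather 4 sulfur): sulfur=4
After 2 (consume 2 sulfur): sulfur=2
After 3 (consume 1 sulfur): sulfur=1
After 4 (consume 1 sulfur): (empty)
After 5 (gather 4 copper): copper=4
After 6 (gather 2 zinc): copper=4 zinc=2
After 7 (consume 4 copper): zinc=2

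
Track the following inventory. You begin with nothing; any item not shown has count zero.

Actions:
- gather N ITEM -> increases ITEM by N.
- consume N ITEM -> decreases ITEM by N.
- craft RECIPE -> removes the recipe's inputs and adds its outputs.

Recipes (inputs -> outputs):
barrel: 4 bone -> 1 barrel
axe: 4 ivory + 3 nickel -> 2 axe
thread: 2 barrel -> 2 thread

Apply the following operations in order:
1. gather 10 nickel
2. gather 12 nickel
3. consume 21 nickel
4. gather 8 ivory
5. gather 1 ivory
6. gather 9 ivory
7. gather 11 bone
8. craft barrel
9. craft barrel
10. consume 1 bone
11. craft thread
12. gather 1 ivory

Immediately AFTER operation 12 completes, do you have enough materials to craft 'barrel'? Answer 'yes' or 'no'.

After 1 (gather 10 nickel): nickel=10
After 2 (gather 12 nickel): nickel=22
After 3 (consume 21 nickel): nickel=1
After 4 (gather 8 ivory): ivory=8 nickel=1
After 5 (gather 1 ivory): ivory=9 nickel=1
After 6 (gather 9 ivory): ivory=18 nickel=1
After 7 (gather 11 bone): bone=11 ivory=18 nickel=1
After 8 (craft barrel): barrel=1 bone=7 ivory=18 nickel=1
After 9 (craft barrel): barrel=2 bone=3 ivory=18 nickel=1
After 10 (consume 1 bone): barrel=2 bone=2 ivory=18 nickel=1
After 11 (craft thread): bone=2 ivory=18 nickel=1 thread=2
After 12 (gather 1 ivory): bone=2 ivory=19 nickel=1 thread=2

Answer: no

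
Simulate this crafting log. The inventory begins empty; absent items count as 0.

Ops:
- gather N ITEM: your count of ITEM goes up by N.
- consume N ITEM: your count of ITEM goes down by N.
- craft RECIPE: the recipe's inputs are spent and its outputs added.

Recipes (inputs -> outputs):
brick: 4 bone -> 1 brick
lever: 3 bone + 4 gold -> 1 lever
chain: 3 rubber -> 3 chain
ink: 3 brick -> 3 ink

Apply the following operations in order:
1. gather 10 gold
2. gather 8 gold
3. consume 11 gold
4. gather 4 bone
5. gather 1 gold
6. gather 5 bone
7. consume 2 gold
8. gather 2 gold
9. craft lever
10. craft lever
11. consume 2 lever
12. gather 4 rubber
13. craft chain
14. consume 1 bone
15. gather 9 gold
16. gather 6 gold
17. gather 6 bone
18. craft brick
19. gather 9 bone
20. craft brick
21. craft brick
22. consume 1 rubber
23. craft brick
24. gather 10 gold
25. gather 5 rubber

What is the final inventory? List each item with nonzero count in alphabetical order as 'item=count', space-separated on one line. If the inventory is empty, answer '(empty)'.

Answer: bone=1 brick=4 chain=3 gold=25 rubber=5

Derivation:
After 1 (gather 10 gold): gold=10
After 2 (gather 8 gold): gold=18
After 3 (consume 11 gold): gold=7
After 4 (gather 4 bone): bone=4 gold=7
After 5 (gather 1 gold): bone=4 gold=8
After 6 (gather 5 bone): bone=9 gold=8
After 7 (consume 2 gold): bone=9 gold=6
After 8 (gather 2 gold): bone=9 gold=8
After 9 (craft lever): bone=6 gold=4 lever=1
After 10 (craft lever): bone=3 lever=2
After 11 (consume 2 lever): bone=3
After 12 (gather 4 rubber): bone=3 rubber=4
After 13 (craft chain): bone=3 chain=3 rubber=1
After 14 (consume 1 bone): bone=2 chain=3 rubber=1
After 15 (gather 9 gold): bone=2 chain=3 gold=9 rubber=1
After 16 (gather 6 gold): bone=2 chain=3 gold=15 rubber=1
After 17 (gather 6 bone): bone=8 chain=3 gold=15 rubber=1
After 18 (craft brick): bone=4 brick=1 chain=3 gold=15 rubber=1
After 19 (gather 9 bone): bone=13 brick=1 chain=3 gold=15 rubber=1
After 20 (craft brick): bone=9 brick=2 chain=3 gold=15 rubber=1
After 21 (craft brick): bone=5 brick=3 chain=3 gold=15 rubber=1
After 22 (consume 1 rubber): bone=5 brick=3 chain=3 gold=15
After 23 (craft brick): bone=1 brick=4 chain=3 gold=15
After 24 (gather 10 gold): bone=1 brick=4 chain=3 gold=25
After 25 (gather 5 rubber): bone=1 brick=4 chain=3 gold=25 rubber=5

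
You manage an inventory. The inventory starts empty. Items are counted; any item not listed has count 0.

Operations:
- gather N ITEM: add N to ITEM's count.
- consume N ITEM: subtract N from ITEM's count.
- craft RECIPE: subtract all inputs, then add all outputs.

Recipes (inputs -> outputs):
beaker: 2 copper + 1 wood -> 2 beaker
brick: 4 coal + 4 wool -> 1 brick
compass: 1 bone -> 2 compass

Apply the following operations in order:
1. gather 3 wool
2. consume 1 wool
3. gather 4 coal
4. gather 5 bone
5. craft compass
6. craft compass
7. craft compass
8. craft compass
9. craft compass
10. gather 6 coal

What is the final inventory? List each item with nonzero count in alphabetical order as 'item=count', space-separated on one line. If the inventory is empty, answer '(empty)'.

After 1 (gather 3 wool): wool=3
After 2 (consume 1 wool): wool=2
After 3 (gather 4 coal): coal=4 wool=2
After 4 (gather 5 bone): bone=5 coal=4 wool=2
After 5 (craft compass): bone=4 coal=4 compass=2 wool=2
After 6 (craft compass): bone=3 coal=4 compass=4 wool=2
After 7 (craft compass): bone=2 coal=4 compass=6 wool=2
After 8 (craft compass): bone=1 coal=4 compass=8 wool=2
After 9 (craft compass): coal=4 compass=10 wool=2
After 10 (gather 6 coal): coal=10 compass=10 wool=2

Answer: coal=10 compass=10 wool=2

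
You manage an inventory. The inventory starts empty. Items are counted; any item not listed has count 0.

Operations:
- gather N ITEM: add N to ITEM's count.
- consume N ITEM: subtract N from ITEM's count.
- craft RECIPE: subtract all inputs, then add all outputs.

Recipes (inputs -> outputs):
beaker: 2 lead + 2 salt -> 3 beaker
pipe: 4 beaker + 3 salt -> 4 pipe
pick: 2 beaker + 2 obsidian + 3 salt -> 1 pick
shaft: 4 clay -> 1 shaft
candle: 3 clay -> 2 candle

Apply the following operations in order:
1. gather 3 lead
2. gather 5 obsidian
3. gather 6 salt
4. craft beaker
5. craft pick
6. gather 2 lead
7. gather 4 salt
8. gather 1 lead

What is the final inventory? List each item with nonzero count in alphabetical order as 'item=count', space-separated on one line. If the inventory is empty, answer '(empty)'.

Answer: beaker=1 lead=4 obsidian=3 pick=1 salt=5

Derivation:
After 1 (gather 3 lead): lead=3
After 2 (gather 5 obsidian): lead=3 obsidian=5
After 3 (gather 6 salt): lead=3 obsidian=5 salt=6
After 4 (craft beaker): beaker=3 lead=1 obsidian=5 salt=4
After 5 (craft pick): beaker=1 lead=1 obsidian=3 pick=1 salt=1
After 6 (gather 2 lead): beaker=1 lead=3 obsidian=3 pick=1 salt=1
After 7 (gather 4 salt): beaker=1 lead=3 obsidian=3 pick=1 salt=5
After 8 (gather 1 lead): beaker=1 lead=4 obsidian=3 pick=1 salt=5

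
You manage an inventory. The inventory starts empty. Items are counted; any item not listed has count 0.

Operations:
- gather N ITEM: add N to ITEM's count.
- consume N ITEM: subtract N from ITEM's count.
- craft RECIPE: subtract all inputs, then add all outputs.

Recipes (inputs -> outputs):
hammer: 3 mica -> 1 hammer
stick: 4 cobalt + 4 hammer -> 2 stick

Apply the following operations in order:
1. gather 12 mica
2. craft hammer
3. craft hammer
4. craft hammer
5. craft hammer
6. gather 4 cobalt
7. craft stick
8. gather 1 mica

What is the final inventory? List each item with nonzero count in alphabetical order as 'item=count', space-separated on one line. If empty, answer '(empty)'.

Answer: mica=1 stick=2

Derivation:
After 1 (gather 12 mica): mica=12
After 2 (craft hammer): hammer=1 mica=9
After 3 (craft hammer): hammer=2 mica=6
After 4 (craft hammer): hammer=3 mica=3
After 5 (craft hammer): hammer=4
After 6 (gather 4 cobalt): cobalt=4 hammer=4
After 7 (craft stick): stick=2
After 8 (gather 1 mica): mica=1 stick=2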